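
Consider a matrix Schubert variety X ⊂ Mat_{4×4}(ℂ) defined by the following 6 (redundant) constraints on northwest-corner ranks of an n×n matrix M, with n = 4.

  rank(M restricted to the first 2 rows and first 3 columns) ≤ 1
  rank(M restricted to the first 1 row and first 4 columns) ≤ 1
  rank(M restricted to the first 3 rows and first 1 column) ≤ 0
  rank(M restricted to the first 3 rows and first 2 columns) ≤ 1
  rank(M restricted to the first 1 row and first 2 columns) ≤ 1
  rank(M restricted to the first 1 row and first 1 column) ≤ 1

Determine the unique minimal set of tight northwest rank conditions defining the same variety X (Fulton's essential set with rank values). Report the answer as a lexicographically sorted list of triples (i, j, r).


Propagating the 6 rank bounds to every northwest block:

  i=1: 0 | 1 | 1 | 1
  i=2: 0 | 1 | 1 | 2
  i=3: 0 | 1 | 2 | 3
  i=4: 1 | 2 | 3 | 4

so w = (2, 4, 3, 1).

|D(w)|=4, |Ess(w)|=2:

[(2, 3, 1), (3, 1, 0)]


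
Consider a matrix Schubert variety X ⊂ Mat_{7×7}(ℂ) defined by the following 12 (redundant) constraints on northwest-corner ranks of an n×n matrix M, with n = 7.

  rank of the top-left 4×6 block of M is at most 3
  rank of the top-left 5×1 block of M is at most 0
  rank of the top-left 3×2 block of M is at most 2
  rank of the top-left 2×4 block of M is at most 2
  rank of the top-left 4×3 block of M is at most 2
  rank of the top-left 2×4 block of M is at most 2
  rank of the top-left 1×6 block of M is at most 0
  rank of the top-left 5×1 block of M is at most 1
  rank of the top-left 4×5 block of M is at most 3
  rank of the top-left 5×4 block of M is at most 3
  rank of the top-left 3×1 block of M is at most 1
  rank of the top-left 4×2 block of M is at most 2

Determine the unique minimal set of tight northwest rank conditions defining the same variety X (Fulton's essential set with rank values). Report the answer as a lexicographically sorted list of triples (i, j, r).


Recovering R(i,j) via the rank-extension bound from the 12 conditions:

  row 1: 0  0  0  0  0  0  1
  row 2: 0  1  1  1  1  1  2
  row 3: 0  1  2  2  2  2  3
  row 4: 0  1  2  3  3  3  4
  row 5: 0  1  2  3  4  4  5
  row 6: 1  2  3  4  5  5  6
  row 7: 1  2  3  4  5  6  7

so w = (7, 2, 3, 4, 5, 1, 6).

D(w) has 10 cells with 2 SE-corners; essential set:

[(1, 6, 0), (5, 1, 0)]


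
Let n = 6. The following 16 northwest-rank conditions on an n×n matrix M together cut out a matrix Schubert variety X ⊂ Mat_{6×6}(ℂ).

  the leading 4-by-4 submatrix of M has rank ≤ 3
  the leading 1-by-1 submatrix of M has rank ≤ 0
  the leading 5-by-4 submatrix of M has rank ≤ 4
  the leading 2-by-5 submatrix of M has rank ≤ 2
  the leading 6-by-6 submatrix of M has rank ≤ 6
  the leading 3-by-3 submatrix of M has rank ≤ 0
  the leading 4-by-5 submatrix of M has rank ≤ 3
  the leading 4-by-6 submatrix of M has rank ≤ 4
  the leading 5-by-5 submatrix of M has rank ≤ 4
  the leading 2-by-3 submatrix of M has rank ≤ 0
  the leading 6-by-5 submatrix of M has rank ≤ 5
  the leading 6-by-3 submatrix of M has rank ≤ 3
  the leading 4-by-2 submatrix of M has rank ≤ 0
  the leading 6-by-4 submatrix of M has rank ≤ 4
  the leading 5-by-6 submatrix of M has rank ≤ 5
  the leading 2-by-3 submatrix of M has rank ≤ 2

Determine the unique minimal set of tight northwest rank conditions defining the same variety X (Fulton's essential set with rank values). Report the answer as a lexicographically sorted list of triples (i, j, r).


Reconstructing r_w from the 16 given conditions:

  i=1: 0  0  0  1  1  1
  i=2: 0  0  0  1  2  2
  i=3: 0  0  0  1  2  3
  i=4: 0  0  1  2  3  4
  i=5: 1  1  2  3  4  5
  i=6: 1  2  3  4  5  6

second differences of R give the permutation w = (4, 5, 6, 3, 1, 2).

ℓ(w)=11; the 2 essential cells (i,j,r):

[(3, 3, 0), (4, 2, 0)]


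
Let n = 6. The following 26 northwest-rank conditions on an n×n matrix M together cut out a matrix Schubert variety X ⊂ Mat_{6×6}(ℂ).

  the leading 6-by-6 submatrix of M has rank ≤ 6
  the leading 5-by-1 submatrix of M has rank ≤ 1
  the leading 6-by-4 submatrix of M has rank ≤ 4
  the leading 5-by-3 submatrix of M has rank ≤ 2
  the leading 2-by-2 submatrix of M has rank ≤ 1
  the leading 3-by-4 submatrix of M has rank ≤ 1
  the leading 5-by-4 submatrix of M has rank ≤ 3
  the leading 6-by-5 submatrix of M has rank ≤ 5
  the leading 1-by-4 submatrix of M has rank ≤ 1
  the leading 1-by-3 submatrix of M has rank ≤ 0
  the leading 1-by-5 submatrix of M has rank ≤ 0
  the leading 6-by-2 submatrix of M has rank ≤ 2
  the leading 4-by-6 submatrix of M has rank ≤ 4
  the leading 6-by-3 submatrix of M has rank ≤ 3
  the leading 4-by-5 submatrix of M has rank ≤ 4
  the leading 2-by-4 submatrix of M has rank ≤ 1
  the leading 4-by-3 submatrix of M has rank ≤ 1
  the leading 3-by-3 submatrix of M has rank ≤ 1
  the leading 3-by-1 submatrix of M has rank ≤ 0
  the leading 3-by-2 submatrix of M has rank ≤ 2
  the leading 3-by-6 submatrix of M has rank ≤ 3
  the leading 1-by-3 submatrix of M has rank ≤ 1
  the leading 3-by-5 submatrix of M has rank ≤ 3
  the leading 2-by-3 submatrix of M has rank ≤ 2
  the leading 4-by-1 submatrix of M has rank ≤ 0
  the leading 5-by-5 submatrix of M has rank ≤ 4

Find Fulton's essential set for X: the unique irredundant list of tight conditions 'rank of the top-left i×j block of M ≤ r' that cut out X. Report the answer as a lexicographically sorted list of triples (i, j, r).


Reconstructing r_w from the 26 given conditions:

  i=1: 0 0 0 0 0 1
  i=2: 0 1 1 1 1 2
  i=3: 0 1 1 1 2 3
  i=4: 0 1 1 2 3 4
  i=5: 1 2 2 3 4 5
  i=6: 1 2 3 4 5 6

so w = (6, 2, 5, 4, 1, 3).

4 SE-corners of the 11-cell Rothe diagram give Ess(w):

[(1, 5, 0), (3, 4, 1), (4, 1, 0), (4, 3, 1)]


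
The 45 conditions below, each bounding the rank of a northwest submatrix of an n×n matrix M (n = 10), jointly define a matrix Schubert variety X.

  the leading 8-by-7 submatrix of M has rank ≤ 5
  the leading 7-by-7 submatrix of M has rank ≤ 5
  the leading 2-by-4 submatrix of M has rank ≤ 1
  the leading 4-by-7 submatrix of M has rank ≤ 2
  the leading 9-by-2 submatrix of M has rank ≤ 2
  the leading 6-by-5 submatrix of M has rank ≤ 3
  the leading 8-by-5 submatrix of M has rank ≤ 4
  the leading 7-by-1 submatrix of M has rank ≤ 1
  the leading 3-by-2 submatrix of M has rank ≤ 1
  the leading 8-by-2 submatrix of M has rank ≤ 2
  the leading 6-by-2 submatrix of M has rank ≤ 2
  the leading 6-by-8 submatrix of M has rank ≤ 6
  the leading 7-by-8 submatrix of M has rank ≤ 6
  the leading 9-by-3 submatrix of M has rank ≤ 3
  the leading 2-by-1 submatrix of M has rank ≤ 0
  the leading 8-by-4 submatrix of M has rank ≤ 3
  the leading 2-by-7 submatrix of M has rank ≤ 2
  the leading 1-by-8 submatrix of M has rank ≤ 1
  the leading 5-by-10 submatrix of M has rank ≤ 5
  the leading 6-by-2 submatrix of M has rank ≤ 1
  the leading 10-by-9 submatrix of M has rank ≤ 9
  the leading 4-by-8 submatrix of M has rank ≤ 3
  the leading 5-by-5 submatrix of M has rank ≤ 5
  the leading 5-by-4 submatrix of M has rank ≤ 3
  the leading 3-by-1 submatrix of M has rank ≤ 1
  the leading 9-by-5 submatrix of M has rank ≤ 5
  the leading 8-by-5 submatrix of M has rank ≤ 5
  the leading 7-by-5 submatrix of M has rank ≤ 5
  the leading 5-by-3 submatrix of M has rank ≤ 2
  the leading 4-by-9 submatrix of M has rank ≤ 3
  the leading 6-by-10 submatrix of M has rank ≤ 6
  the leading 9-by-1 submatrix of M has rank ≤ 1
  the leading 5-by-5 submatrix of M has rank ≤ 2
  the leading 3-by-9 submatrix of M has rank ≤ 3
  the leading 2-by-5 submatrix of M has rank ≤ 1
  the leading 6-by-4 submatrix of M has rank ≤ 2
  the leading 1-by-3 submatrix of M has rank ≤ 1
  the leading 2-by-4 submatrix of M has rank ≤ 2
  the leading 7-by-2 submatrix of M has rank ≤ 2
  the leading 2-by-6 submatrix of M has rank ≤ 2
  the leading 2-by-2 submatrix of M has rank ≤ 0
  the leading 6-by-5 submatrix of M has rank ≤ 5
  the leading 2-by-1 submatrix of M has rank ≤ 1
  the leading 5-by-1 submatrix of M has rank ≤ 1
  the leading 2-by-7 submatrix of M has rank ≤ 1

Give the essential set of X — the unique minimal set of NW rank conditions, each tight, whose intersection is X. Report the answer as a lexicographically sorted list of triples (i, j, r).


Propagating the 45 rank bounds to every northwest block:

  R[1]: 0  0  1  1  1  1  1  1  1  1
  R[2]: 0  0  1  1  1  1  1  2  2  2
  R[3]: 1  1  2  2  2  2  2  3  3  3
  R[4]: 1  1  2  2  2  2  2  3  3  4
  R[5]: 1  1  2  2  2  3  3  4  4  5
  R[6]: 1  1  2  2  3  4  4  5  5  6
  R[7]: 1  2  3  3  4  5  5  6  6  7
  R[8]: 1  2  3  3  4  5  5  6  7  8
  R[9]: 1  2  3  4  5  6  6  7  8  9
  R[10]: 1  2  3  4  5  6  7  8  9  10

hence w(1..10) = (3, 8, 1, 10, 6, 5, 2, 9, 4, 7).

Rothe diagram D(w) (21 cells), 9 SE-corners (essential conditions):

[(2, 2, 0), (2, 7, 1), (4, 7, 2), (4, 9, 3), (5, 5, 2), (6, 2, 1), (6, 4, 2), (8, 4, 3), (8, 7, 5)]


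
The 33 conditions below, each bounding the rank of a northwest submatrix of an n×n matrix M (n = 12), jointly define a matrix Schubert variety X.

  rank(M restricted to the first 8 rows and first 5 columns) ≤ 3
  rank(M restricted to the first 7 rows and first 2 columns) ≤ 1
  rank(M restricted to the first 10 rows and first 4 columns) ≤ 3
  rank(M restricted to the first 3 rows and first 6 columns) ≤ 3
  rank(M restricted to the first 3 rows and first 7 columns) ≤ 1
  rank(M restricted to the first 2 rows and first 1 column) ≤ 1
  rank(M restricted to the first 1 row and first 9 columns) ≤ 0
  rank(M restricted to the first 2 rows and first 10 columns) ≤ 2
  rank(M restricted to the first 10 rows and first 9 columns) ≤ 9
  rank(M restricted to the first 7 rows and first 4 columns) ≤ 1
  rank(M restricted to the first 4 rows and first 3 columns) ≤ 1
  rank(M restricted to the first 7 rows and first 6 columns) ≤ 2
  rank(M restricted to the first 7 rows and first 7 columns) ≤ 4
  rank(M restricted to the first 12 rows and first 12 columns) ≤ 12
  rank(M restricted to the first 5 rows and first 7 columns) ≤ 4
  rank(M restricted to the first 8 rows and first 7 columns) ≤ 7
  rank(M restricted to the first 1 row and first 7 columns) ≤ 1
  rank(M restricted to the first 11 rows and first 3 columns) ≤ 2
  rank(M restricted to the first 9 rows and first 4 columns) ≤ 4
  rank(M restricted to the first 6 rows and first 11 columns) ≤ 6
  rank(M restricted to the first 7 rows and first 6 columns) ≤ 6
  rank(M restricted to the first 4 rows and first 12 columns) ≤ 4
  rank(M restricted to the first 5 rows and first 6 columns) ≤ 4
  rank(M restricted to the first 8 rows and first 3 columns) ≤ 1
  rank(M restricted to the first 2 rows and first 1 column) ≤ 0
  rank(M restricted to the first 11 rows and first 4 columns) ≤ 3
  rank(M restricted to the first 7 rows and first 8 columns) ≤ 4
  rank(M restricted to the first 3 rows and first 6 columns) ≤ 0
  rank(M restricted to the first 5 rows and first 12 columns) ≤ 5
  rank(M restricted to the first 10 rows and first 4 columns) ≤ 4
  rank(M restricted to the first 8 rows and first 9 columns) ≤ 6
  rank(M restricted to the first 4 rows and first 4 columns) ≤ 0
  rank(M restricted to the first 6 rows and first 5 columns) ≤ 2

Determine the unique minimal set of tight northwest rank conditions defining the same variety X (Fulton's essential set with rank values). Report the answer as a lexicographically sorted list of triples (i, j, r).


Reconstructing r_w from the 33 given conditions:

  R[1]: 0 0 0 0 0 0 0 0 0 1 1 1
  R[2]: 0 0 0 0 0 0 1 1 1 2 2 2
  R[3]: 0 0 0 0 0 0 1 2 2 3 3 3
  R[4]: 0 0 0 0 1 1 2 3 3 4 4 4
  R[5]: 1 1 1 1 2 2 3 4 4 5 5 5
  R[6]: 1 1 1 1 2 2 3 4 5 6 6 6
  R[7]: 1 1 1 1 2 2 3 4 5 6 7 7
  R[8]: 1 1 1 2 3 3 4 5 6 7 8 8
  R[9]: 1 2 2 3 4 4 5 6 7 8 9 9
  R[10]: 1 2 2 3 4 5 6 7 8 9 10 10
  R[11]: 1 2 2 3 4 5 6 7 8 9 10 11
  R[12]: 1 2 3 4 5 6 7 8 9 10 11 12

so w = (10, 7, 8, 5, 1, 9, 11, 4, 2, 6, 12, 3).

Fulton essential set (7 of the 37 Rothe cells):

[(1, 9, 0), (3, 6, 0), (4, 4, 0), (7, 4, 1), (7, 6, 2), (8, 3, 1), (11, 3, 2)]


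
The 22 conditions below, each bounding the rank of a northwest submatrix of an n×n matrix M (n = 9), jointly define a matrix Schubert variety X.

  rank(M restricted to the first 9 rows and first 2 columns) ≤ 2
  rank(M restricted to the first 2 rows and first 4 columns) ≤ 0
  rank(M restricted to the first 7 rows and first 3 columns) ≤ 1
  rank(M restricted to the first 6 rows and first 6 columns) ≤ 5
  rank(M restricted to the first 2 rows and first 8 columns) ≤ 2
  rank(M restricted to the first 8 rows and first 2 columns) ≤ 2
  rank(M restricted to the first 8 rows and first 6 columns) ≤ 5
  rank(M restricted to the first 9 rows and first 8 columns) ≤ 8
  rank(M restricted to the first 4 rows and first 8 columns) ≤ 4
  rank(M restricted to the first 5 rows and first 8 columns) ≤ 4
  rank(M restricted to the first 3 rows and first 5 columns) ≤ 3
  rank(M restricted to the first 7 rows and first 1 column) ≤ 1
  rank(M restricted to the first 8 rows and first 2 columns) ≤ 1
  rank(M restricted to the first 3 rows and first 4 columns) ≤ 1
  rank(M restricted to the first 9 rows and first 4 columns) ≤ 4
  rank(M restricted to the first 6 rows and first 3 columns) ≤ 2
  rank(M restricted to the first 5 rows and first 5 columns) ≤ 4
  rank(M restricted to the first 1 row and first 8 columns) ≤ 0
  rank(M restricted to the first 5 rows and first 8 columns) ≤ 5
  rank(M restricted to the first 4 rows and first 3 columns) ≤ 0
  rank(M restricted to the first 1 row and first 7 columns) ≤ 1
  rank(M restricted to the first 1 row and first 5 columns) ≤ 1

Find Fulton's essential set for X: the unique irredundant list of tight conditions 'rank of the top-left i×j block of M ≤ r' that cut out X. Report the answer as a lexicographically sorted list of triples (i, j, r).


Recovering R(i,j) via the rank-extension bound from the 22 conditions:

  i=1: 0  0  0  0  0  0  0  0  1
  i=2: 0  0  0  0  1  1  1  1  2
  i=3: 0  0  0  1  2  2  2  2  3
  i=4: 0  0  0  1  2  3  3  3  4
  i=5: 1  1  1  2  3  4  4  4  5
  i=6: 1  1  1  2  3  4  5  5  6
  i=7: 1  1  1  2  3  4  5  6  7
  i=8: 1  1  2  3  4  5  6  7  8
  i=9: 1  2  3  4  5  6  7  8  9

reading off 1-entries of Δ²R: w = (9, 5, 4, 6, 1, 7, 8, 3, 2).

ℓ(w)=23; the 5 essential cells (i,j,r):

[(1, 8, 0), (2, 4, 0), (4, 3, 0), (7, 3, 1), (8, 2, 1)]


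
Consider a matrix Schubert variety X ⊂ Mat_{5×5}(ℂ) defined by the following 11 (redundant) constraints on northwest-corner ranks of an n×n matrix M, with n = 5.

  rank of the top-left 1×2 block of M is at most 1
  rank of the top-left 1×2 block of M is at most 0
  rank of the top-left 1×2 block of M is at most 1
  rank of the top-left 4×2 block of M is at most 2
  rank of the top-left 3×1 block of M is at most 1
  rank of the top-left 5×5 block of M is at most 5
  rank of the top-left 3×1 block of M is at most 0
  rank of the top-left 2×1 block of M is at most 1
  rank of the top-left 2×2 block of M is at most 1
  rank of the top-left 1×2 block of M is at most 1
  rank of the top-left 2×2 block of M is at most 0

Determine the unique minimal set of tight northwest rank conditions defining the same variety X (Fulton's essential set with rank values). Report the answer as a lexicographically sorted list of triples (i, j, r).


Reconstructing r_w from the 11 given conditions:

  0 | 0 | 1 | 1 | 1
  0 | 0 | 1 | 2 | 2
  0 | 1 | 2 | 3 | 3
  1 | 2 | 3 | 4 | 4
  1 | 2 | 3 | 4 | 5

giving w = (3, 4, 2, 1, 5) via Δ²R.

D(w) has 5 cells with 2 SE-corners; essential set:

[(2, 2, 0), (3, 1, 0)]


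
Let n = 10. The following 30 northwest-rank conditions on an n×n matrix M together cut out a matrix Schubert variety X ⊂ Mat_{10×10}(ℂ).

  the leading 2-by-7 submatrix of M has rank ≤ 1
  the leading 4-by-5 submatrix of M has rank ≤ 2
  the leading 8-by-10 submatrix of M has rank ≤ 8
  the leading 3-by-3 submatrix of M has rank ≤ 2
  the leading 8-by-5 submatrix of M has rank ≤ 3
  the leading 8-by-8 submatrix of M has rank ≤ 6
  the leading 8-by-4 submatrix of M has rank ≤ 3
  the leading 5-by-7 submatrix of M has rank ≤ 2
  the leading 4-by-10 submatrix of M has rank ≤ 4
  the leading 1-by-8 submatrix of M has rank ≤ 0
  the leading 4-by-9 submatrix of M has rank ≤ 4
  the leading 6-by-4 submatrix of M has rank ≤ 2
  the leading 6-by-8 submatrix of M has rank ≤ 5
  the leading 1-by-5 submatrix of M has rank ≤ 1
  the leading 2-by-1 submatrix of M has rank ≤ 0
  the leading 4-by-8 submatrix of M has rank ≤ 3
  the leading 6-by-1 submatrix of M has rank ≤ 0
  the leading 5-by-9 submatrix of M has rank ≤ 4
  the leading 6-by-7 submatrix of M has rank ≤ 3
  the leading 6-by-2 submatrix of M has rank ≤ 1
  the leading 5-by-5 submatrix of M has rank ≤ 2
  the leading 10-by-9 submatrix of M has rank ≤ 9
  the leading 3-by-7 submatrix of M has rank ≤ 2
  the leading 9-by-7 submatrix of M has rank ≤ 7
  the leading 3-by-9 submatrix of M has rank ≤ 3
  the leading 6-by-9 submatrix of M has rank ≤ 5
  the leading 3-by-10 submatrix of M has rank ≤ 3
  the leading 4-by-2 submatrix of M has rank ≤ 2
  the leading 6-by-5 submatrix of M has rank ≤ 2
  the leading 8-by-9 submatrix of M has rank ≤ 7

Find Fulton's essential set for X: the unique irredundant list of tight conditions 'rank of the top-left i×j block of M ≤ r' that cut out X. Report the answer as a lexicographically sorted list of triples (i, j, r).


Propagating the 30 rank bounds to every northwest block:

  R[1]: 0 | 0 | 0 | 0 | 0 | 0 | 0 | 0 | 1 | 1
  R[2]: 0 | 1 | 1 | 1 | 1 | 1 | 1 | 1 | 2 | 2
  R[3]: 0 | 1 | 2 | 2 | 2 | 2 | 2 | 2 | 3 | 3
  R[4]: 0 | 1 | 2 | 2 | 2 | 2 | 2 | 3 | 4 | 4
  R[5]: 0 | 1 | 2 | 2 | 2 | 2 | 2 | 3 | 4 | 5
  R[6]: 0 | 1 | 2 | 2 | 2 | 3 | 3 | 4 | 5 | 6
  R[7]: 1 | 2 | 3 | 3 | 3 | 4 | 4 | 5 | 6 | 7
  R[8]: 1 | 2 | 3 | 3 | 3 | 4 | 5 | 6 | 7 | 8
  R[9]: 1 | 2 | 3 | 4 | 4 | 5 | 6 | 7 | 8 | 9
  R[10]: 1 | 2 | 3 | 4 | 5 | 6 | 7 | 8 | 9 | 10

second differences of R give the permutation w = (9, 2, 3, 8, 10, 6, 1, 7, 4, 5).

5 SE-corners of the 25-cell Rothe diagram give Ess(w):

[(1, 8, 0), (5, 7, 2), (6, 1, 0), (6, 5, 2), (8, 5, 3)]


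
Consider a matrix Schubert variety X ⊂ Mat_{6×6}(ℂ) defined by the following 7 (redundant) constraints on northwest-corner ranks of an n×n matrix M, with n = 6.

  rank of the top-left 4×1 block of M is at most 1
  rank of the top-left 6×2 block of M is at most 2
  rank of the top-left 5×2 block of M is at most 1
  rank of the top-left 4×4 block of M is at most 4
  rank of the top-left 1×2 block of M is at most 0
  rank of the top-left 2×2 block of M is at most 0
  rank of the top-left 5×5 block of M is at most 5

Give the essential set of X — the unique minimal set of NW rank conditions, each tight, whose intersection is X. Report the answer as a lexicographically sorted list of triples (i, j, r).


Rank table r_w(6×6) implied by the 7 constraints:

  0, 0, 1, 1, 1, 1
  0, 0, 1, 2, 2, 2
  1, 1, 2, 3, 3, 3
  1, 1, 2, 3, 4, 4
  1, 1, 2, 3, 4, 5
  1, 2, 3, 4, 5, 6

so w = (3, 4, 1, 5, 6, 2).

Fulton essential set (2 of the 6 Rothe cells):

[(2, 2, 0), (5, 2, 1)]


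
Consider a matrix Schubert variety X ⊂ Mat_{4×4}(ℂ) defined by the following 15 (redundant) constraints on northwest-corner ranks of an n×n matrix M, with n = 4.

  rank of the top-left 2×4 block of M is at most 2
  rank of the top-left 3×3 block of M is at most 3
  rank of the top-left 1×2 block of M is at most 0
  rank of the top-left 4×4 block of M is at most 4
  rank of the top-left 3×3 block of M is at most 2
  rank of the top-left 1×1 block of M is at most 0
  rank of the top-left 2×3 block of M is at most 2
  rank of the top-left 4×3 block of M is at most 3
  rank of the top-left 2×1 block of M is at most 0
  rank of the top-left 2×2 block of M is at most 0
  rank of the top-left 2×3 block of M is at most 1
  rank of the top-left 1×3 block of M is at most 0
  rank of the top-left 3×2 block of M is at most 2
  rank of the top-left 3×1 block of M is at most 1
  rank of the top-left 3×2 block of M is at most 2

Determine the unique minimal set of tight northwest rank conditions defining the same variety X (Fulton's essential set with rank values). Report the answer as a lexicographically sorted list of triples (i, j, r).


Propagating the 15 rank bounds to every northwest block:

  row 1: 0  0  0  1
  row 2: 0  0  1  2
  row 3: 1  1  2  3
  row 4: 1  2  3  4

so w = (4, 3, 1, 2).

Rothe diagram D(w) (5 cells), 2 SE-corners (essential conditions):

[(1, 3, 0), (2, 2, 0)]


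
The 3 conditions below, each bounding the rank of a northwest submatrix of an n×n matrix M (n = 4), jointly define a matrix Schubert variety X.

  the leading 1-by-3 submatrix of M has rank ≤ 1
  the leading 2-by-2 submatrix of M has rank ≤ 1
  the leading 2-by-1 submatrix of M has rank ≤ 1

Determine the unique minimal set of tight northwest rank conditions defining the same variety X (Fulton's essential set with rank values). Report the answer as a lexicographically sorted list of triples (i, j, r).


Propagating the 3 rank bounds to every northwest block:

  R[1]: 1 1 1 1
  R[2]: 1 1 2 2
  R[3]: 1 2 3 3
  R[4]: 1 2 3 4

giving w = (1, 3, 2, 4) via Δ²R.

1 SE-corner of the 1-cell Rothe diagram gives Ess(w):

[(2, 2, 1)]


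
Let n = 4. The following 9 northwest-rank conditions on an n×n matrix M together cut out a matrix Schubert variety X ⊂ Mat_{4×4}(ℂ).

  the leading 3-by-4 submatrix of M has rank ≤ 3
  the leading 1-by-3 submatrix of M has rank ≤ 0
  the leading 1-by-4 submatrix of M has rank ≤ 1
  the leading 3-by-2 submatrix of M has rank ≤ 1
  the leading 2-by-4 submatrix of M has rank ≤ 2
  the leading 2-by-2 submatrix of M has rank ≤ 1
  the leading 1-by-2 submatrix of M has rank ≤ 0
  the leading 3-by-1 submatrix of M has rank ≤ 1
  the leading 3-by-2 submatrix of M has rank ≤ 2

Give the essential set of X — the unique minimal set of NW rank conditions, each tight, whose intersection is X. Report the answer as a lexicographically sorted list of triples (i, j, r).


Propagating the 9 rank bounds to every northwest block:

  i=1: 0, 0, 0, 1
  i=2: 1, 1, 1, 2
  i=3: 1, 1, 2, 3
  i=4: 1, 2, 3, 4

the unique w with this rank table is (4, 1, 3, 2).

D(w) has 4 cells with 2 SE-corners; essential set:

[(1, 3, 0), (3, 2, 1)]


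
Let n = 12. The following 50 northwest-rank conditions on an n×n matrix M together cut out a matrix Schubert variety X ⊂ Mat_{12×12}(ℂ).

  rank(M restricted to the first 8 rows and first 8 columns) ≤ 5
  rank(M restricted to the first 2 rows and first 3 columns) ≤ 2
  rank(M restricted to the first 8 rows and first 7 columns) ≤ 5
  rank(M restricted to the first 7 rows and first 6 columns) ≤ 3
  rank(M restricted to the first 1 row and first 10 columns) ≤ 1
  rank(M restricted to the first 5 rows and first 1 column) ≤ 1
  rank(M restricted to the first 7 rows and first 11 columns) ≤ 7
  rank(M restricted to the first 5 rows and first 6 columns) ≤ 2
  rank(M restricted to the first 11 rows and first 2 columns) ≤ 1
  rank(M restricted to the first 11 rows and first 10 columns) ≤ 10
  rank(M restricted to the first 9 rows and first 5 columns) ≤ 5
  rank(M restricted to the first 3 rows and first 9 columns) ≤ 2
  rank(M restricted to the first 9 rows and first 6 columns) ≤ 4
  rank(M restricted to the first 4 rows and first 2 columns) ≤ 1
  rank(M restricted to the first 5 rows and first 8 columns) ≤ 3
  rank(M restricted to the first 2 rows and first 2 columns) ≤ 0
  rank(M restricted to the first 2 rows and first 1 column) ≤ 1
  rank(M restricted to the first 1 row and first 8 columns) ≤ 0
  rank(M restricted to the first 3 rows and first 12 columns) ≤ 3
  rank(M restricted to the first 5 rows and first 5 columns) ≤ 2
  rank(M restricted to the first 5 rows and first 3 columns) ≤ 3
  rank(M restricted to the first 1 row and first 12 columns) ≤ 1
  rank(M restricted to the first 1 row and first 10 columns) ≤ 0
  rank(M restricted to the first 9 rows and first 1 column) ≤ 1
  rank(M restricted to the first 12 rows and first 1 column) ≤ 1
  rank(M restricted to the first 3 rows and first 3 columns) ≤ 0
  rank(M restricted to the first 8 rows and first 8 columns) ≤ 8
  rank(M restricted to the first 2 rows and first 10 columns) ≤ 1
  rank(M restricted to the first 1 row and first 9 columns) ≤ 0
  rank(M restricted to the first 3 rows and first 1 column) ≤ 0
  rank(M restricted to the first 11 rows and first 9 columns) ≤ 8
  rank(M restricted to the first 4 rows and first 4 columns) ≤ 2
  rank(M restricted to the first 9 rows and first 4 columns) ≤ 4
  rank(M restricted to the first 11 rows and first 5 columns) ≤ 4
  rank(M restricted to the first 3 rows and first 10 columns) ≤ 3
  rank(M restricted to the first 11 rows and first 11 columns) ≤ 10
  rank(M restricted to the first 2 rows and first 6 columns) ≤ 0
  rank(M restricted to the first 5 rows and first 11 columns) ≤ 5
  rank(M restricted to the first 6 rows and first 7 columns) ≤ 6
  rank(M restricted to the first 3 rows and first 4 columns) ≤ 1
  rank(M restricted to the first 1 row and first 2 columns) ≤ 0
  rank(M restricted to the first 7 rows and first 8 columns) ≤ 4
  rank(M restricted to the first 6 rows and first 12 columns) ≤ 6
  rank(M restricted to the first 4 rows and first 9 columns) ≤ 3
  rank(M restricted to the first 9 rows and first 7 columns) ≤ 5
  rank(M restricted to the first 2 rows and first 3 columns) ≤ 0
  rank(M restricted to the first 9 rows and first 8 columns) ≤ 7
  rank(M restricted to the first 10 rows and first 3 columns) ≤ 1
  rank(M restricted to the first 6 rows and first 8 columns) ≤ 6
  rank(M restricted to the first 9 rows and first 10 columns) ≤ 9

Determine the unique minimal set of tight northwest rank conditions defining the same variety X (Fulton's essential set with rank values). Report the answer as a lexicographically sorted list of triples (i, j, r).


Propagating the 50 rank bounds to every northwest block:

  row 1: 0 0 0 0 0 0 0 0 0 0 1 1
  row 2: 0 0 0 0 0 0 1 1 1 1 2 2
  row 3: 0 0 0 1 1 1 2 2 2 2 3 3
  row 4: 1 1 1 2 2 2 3 3 3 3 4 4
  row 5: 1 1 1 2 2 2 3 3 4 4 5 5
  row 6: 1 1 1 2 3 3 4 4 5 5 6 6
  row 7: 1 1 1 2 3 3 4 4 5 6 7 7
  row 8: 1 1 1 2 3 4 5 5 6 7 8 8
  row 9: 1 1 1 2 3 4 5 6 7 8 9 9
  row 10: 1 1 1 2 3 4 5 6 7 8 9 10
  row 11: 1 1 2 3 4 5 6 7 8 9 10 11
  row 12: 1 2 3 4 5 6 7 8 9 10 11 12

the unique w with this rank table is (11, 7, 4, 1, 9, 5, 10, 6, 8, 12, 3, 2).

ℓ(w)=37; the 9 essential cells (i,j,r):

[(1, 10, 0), (2, 6, 0), (3, 3, 0), (5, 6, 2), (5, 8, 3), (7, 6, 3), (7, 8, 4), (10, 3, 1), (11, 2, 1)]


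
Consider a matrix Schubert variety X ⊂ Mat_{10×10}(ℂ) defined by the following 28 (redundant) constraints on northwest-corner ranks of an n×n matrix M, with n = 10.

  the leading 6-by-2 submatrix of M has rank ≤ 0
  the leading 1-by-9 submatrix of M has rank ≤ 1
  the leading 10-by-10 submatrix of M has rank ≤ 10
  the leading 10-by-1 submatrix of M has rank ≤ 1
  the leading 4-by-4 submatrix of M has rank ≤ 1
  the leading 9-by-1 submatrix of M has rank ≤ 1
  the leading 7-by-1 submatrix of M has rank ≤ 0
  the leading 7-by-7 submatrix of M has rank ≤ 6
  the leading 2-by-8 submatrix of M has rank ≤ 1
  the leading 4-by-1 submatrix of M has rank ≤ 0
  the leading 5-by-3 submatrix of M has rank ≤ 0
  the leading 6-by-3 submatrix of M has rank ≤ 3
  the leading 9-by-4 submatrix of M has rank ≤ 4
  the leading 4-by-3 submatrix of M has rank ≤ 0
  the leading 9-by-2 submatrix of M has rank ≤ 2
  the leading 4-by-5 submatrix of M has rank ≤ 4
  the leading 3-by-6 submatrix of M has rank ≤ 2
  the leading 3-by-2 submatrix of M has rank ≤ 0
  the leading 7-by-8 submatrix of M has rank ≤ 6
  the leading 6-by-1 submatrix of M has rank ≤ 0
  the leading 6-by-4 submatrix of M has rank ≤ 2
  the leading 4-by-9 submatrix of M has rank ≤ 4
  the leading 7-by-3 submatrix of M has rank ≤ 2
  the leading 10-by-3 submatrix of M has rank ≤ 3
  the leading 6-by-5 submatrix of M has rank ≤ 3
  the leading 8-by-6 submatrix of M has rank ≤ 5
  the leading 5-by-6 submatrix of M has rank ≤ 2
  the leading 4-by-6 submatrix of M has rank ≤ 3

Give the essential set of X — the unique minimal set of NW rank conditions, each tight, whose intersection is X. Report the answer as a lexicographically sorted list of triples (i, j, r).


Propagating the 28 rank bounds to every northwest block:

  0  0  0  1  1  1  1  1  1  1
  0  0  0  1  1  1  1  1  2  2
  0  0  0  1  2  2  2  2  3  3
  0  0  0  1  2  2  3  3  4  4
  0  0  0  1  2  2  3  4  5  5
  0  0  1  2  3  3  4  5  6  6
  0  1  2  3  4  4  5  6  7  7
  1  2  3  4  5  5  6  7  8  8
  1  2  3  4  5  6  7  8  9  9
  1  2  3  4  5  6  7  8  9  10

giving w = (4, 9, 5, 7, 8, 3, 2, 1, 6, 10) via Δ²R.

Fulton essential set (5 of the 24 Rothe cells):

[(2, 8, 1), (5, 3, 0), (5, 6, 2), (6, 2, 0), (7, 1, 0)]


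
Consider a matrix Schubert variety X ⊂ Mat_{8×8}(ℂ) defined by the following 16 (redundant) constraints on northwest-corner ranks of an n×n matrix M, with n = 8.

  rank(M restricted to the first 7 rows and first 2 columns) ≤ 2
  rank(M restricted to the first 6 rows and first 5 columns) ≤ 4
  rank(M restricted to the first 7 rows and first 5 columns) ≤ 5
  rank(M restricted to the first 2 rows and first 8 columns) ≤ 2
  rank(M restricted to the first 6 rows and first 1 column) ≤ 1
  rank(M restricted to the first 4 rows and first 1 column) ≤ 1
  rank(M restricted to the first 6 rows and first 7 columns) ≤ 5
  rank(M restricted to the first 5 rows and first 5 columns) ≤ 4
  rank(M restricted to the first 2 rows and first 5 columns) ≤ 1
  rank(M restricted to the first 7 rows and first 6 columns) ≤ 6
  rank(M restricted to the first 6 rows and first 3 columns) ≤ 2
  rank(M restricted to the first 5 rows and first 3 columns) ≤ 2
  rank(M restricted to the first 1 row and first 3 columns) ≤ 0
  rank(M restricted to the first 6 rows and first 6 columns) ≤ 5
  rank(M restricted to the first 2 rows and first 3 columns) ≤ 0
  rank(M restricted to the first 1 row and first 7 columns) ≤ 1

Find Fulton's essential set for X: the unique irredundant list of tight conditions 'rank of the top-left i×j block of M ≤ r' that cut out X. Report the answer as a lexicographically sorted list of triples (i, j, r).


The tightest implied rank at each (i,j), from the 16 conditions:

  R[1]: 0 | 0 | 0 | 1 | 1 | 1 | 1 | 1
  R[2]: 0 | 0 | 0 | 1 | 1 | 2 | 2 | 2
  R[3]: 1 | 1 | 1 | 2 | 2 | 3 | 3 | 3
  R[4]: 1 | 2 | 2 | 3 | 3 | 4 | 4 | 4
  R[5]: 1 | 2 | 2 | 3 | 4 | 5 | 5 | 5
  R[6]: 1 | 2 | 2 | 3 | 4 | 5 | 5 | 6
  R[7]: 1 | 2 | 3 | 4 | 5 | 6 | 6 | 7
  R[8]: 1 | 2 | 3 | 4 | 5 | 6 | 7 | 8

second differences of R give the permutation w = (4, 6, 1, 2, 5, 8, 3, 7).

|D(w)|=10, |Ess(w)|=4:

[(2, 3, 0), (2, 5, 1), (6, 3, 2), (6, 7, 5)]


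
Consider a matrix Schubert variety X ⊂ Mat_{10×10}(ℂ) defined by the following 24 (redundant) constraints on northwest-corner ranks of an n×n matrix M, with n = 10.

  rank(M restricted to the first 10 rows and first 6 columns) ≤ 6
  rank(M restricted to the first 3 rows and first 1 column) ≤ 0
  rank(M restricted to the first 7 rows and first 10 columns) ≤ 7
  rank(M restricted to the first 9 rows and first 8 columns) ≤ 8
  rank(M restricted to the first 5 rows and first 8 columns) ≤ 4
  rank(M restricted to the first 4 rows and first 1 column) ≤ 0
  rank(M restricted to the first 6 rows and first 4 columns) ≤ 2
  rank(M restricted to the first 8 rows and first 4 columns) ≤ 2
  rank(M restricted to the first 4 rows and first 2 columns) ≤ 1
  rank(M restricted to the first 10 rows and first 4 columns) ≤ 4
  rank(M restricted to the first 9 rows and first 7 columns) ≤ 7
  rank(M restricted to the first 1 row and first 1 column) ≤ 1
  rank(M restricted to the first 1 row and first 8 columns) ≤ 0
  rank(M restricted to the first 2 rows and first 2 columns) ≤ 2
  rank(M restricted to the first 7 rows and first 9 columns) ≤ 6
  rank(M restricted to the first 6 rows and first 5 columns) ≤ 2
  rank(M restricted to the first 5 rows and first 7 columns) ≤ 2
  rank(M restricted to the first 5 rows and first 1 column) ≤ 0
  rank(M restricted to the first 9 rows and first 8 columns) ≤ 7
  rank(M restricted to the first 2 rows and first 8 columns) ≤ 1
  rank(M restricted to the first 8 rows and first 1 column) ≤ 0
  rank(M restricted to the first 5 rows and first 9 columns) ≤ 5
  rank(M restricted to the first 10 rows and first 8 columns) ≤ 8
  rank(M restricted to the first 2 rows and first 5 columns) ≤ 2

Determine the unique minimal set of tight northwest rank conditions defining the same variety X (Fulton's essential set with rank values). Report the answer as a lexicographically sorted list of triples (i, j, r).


Propagating the 24 rank bounds to every northwest block:

  i=1: 0, 0, 0, 0, 0, 0, 0, 0, 1, 1
  i=2: 0, 1, 1, 1, 1, 1, 1, 1, 2, 2
  i=3: 0, 1, 2, 2, 2, 2, 2, 2, 3, 3
  i=4: 0, 1, 2, 2, 2, 2, 2, 3, 4, 4
  i=5: 0, 1, 2, 2, 2, 2, 2, 3, 4, 5
  i=6: 0, 1, 2, 2, 2, 3, 3, 4, 5, 6
  i=7: 0, 1, 2, 2, 3, 4, 4, 5, 6, 7
  i=8: 0, 1, 2, 2, 3, 4, 5, 6, 7, 8
  i=9: 1, 2, 3, 3, 4, 5, 6, 7, 8, 9
  i=10: 1, 2, 3, 4, 5, 6, 7, 8, 9, 10

second differences of R give the permutation w = (9, 2, 3, 8, 10, 6, 5, 7, 1, 4).

Rothe diagram D(w) (27 cells), 5 SE-corners (essential conditions):

[(1, 8, 0), (5, 7, 2), (6, 5, 2), (8, 1, 0), (8, 4, 2)]


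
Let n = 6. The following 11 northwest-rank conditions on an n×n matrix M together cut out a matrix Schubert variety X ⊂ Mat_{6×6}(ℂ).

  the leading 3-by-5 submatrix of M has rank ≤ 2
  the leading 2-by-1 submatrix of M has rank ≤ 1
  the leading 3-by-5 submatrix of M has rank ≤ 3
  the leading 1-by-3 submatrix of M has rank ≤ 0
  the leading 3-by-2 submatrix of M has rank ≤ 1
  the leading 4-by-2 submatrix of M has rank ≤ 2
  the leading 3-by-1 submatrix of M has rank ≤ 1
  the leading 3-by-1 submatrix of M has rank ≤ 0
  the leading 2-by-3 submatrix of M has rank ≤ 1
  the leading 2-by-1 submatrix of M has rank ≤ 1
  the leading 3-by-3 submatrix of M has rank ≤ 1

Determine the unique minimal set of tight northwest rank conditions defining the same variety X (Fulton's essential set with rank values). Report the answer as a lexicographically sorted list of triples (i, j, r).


Rank table r_w(6×6) implied by the 11 constraints:

  R[1]: 0 | 0 | 0 | 1 | 1 | 1
  R[2]: 0 | 1 | 1 | 2 | 2 | 2
  R[3]: 0 | 1 | 1 | 2 | 2 | 3
  R[4]: 1 | 2 | 2 | 3 | 3 | 4
  R[5]: 1 | 2 | 3 | 4 | 4 | 5
  R[6]: 1 | 2 | 3 | 4 | 5 | 6

giving w = (4, 2, 6, 1, 3, 5) via Δ²R.

Rothe diagram D(w) (7 cells), 4 SE-corners (essential conditions):

[(1, 3, 0), (3, 1, 0), (3, 3, 1), (3, 5, 2)]


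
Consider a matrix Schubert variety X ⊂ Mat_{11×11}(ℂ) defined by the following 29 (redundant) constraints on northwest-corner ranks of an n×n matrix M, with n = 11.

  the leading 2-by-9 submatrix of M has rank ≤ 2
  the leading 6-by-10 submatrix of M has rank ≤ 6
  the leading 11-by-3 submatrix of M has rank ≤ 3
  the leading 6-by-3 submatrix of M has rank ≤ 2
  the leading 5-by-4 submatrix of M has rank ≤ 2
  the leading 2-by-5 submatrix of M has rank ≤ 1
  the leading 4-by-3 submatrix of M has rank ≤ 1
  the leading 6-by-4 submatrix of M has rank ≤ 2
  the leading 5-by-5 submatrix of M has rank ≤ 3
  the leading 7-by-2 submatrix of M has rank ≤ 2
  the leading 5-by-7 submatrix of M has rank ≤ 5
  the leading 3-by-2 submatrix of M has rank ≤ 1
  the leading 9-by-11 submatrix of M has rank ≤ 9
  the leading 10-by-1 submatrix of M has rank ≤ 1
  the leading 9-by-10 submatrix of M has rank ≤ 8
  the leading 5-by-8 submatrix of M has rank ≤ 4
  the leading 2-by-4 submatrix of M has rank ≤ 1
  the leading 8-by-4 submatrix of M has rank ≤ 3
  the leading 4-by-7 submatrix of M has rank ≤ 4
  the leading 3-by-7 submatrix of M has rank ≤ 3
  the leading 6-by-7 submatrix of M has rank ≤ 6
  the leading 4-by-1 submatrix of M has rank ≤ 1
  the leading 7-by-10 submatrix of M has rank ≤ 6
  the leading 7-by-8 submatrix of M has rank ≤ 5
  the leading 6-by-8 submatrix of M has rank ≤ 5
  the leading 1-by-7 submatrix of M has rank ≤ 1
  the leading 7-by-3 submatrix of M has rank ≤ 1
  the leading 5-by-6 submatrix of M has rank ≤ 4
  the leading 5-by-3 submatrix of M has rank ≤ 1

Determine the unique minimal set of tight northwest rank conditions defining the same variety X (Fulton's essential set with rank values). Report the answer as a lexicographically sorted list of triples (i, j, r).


The tightest implied rank at each (i,j), from the 29 conditions:

  1, 1, 1, 1, 1, 1, 1, 1, 1, 1, 1
  1, 1, 1, 1, 1, 2, 2, 2, 2, 2, 2
  1, 1, 1, 2, 2, 3, 3, 3, 3, 3, 3
  1, 1, 1, 2, 3, 4, 4, 4, 4, 4, 4
  1, 1, 1, 2, 3, 4, 4, 4, 5, 5, 5
  1, 1, 1, 2, 3, 4, 5, 5, 6, 6, 6
  1, 1, 1, 2, 3, 4, 5, 5, 6, 6, 7
  1, 2, 2, 3, 4, 5, 6, 6, 7, 7, 8
  1, 2, 3, 4, 5, 6, 7, 7, 8, 8, 9
  1, 2, 3, 4, 5, 6, 7, 8, 9, 9, 10
  1, 2, 3, 4, 5, 6, 7, 8, 9, 10, 11

reading off 1-entries of Δ²R: w = (1, 6, 4, 5, 9, 7, 11, 2, 3, 8, 10).

Rothe diagram D(w) (18 cells), 5 SE-corners (essential conditions):

[(2, 5, 1), (5, 8, 4), (7, 3, 1), (7, 8, 5), (7, 10, 6)]


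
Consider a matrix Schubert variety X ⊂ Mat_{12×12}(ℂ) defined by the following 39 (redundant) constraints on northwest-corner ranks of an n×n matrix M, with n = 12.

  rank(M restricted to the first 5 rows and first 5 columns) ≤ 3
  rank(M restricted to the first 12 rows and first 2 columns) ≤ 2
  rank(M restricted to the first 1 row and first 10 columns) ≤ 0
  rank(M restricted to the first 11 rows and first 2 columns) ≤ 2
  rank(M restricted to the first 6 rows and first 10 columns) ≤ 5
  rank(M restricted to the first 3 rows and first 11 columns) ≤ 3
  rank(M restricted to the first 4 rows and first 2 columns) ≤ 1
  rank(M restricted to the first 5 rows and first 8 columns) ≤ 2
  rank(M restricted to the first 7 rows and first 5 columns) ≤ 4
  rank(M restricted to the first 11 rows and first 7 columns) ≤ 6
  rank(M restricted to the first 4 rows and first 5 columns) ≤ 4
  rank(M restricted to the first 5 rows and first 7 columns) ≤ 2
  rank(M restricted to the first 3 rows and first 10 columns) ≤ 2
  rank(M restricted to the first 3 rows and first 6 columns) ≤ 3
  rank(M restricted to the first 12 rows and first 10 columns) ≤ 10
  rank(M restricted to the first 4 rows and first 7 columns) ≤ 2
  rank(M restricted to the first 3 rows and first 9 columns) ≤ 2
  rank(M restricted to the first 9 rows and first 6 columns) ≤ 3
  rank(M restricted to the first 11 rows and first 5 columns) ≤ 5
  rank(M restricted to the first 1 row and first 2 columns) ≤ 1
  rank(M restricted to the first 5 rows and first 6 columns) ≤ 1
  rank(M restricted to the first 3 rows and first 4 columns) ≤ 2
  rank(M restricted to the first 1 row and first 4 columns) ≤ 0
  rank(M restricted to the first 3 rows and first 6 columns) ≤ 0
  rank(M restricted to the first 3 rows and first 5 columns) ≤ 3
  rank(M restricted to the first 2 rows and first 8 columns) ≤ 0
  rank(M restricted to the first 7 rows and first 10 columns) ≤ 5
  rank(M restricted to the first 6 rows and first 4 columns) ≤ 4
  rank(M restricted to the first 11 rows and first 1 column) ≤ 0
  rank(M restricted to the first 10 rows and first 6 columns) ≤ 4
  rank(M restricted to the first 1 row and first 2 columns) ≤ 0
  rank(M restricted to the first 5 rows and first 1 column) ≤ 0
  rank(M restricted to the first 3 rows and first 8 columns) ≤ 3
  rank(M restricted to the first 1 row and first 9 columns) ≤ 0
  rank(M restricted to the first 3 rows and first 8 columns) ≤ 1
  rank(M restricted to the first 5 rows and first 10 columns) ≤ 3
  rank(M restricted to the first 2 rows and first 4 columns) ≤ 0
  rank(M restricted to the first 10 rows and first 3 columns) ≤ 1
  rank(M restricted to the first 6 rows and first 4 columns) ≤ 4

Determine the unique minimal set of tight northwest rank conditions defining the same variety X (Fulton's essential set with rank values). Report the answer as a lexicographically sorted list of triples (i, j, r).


Computing R[i][j] = min implied NW-rank bound (n=12, 39 conditions):

  0 | 0 | 0 | 0 | 0 | 0 | 0 | 0 | 0 | 0 | 1 | 1
  0 | 0 | 0 | 0 | 0 | 0 | 0 | 0 | 1 | 1 | 2 | 2
  0 | 0 | 0 | 0 | 0 | 0 | 1 | 1 | 2 | 2 | 3 | 3
  0 | 1 | 1 | 1 | 1 | 1 | 2 | 2 | 3 | 3 | 4 | 4
  0 | 1 | 1 | 1 | 1 | 1 | 2 | 2 | 3 | 3 | 4 | 5
  0 | 1 | 1 | 2 | 2 | 2 | 3 | 3 | 4 | 4 | 5 | 6
  0 | 1 | 1 | 2 | 3 | 3 | 4 | 4 | 5 | 5 | 6 | 7
  0 | 1 | 1 | 2 | 3 | 3 | 4 | 5 | 6 | 6 | 7 | 8
  0 | 1 | 1 | 2 | 3 | 3 | 4 | 5 | 6 | 7 | 8 | 9
  0 | 1 | 1 | 2 | 3 | 4 | 5 | 6 | 7 | 8 | 9 | 10
  0 | 1 | 2 | 3 | 4 | 5 | 6 | 7 | 8 | 9 | 10 | 11
  1 | 2 | 3 | 4 | 5 | 6 | 7 | 8 | 9 | 10 | 11 | 12

second differences of R give the permutation w = (11, 9, 7, 2, 12, 4, 5, 8, 10, 6, 3, 1).

9 SE-corners of the 45-cell Rothe diagram give Ess(w):

[(1, 10, 0), (2, 8, 0), (3, 6, 0), (5, 6, 1), (5, 8, 2), (5, 10, 3), (9, 6, 3), (10, 3, 1), (11, 1, 0)]
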